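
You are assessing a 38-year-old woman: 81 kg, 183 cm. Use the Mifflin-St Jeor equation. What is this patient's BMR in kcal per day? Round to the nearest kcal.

1603 kcal per day

Mifflin-St Jeor (female): BMR = 10(81) + 6.25(183) − 5(38) − 161 = 810 + 1143.75 − 190 − 161 = 1602.75 kcal/day.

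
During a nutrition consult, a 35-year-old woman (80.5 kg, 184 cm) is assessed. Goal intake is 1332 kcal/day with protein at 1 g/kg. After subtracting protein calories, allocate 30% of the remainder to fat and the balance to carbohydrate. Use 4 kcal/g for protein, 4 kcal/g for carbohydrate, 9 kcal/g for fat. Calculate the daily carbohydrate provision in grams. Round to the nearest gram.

Protein = 1 × 80.5 = 80.5 g → 80.5 × 4 = 322 kcal.
Non-protein calories = 1332 − 322 = 1010 kcal.
Fat: 30% × 1010 = 303 kcal; carbohydrate: 707 kcal.
Carbohydrate: 707 kcal ÷ 4 kcal/g = 176.75 g.

177 g/day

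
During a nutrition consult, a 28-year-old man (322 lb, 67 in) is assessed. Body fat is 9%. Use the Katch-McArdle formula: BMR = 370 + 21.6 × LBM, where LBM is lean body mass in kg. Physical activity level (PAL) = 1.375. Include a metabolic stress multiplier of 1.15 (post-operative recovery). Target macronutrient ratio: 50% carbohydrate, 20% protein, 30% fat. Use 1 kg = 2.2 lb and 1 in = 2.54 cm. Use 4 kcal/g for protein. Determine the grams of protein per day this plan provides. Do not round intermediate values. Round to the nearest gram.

257 g/day

Convert to metric: weight = 322 ÷ 2.2 = 146.3636 kg; height = 67 × 2.54 = 170.18 cm.
LBM = 146.3636 × (1 − 0.09) = 133.1909 kg. Katch-McArdle: BMR = 370 + 21.6 × 133.1909 = 3246.9236 kcal/day.
TEE = 3246.9236 × 1.375 = 4464.52 kcal/day.
With stress factor 1.15: 4464.52 × 1.15 = 5134.198 kcal/day.
Protein energy = 20% × 5134.198 = 1026.8396 kcal.
Protein = 1026.8396 ÷ 4 kcal/g = 256.7099 g.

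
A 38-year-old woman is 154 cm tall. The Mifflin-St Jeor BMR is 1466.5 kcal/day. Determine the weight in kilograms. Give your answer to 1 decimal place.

1466.5 = 10·W + 6.25(154) − 5(38) − 161
10·W = 1466.5 − 611.5 = 855, so W = 85.5 kg.

85.5 kg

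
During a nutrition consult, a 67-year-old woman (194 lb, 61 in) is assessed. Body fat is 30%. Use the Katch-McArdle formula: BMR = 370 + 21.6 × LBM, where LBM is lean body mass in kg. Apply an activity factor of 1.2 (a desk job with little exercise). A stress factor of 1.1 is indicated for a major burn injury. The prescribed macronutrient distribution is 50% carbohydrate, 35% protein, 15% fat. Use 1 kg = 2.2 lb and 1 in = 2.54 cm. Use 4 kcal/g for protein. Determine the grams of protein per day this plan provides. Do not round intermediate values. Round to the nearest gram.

Convert to metric: weight = 194 ÷ 2.2 = 88.1818 kg; height = 61 × 2.54 = 154.94 cm.
LBM = 88.1818 × (1 − 0.3) = 61.7273 kg. Katch-McArdle: BMR = 370 + 21.6 × 61.7273 = 1703.3091 kcal/day.
TEE = 1703.3091 × 1.2 = 2043.9709 kcal/day.
With stress factor 1.1: 2043.9709 × 1.1 = 2248.368 kcal/day.
Protein energy = 35% × 2248.368 = 786.9288 kcal.
Protein = 786.9288 ÷ 4 kcal/g = 196.7322 g.

197 g/day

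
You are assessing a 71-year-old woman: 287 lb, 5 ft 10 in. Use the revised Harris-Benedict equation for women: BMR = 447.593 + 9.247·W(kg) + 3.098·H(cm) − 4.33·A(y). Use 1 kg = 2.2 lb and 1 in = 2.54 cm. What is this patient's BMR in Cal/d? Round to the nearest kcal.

1897 Cal/d

Convert to metric: weight = 287 ÷ 2.2 = 130.4545 kg; height = (5×12 + 10) × 2.54 = 70 × 2.54 = 177.8 cm.
Harris-Benedict: BMR = 447.593 + 9.247(130.4545) + 3.098(177.8) − 4.33(71) = 1897.3006 kcal/day.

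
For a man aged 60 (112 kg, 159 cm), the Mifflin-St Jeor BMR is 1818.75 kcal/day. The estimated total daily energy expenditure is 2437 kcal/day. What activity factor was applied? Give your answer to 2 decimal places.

Activity factor = TEE ÷ BMR = 2437 ÷ 1818.75 = 1.34.

1.34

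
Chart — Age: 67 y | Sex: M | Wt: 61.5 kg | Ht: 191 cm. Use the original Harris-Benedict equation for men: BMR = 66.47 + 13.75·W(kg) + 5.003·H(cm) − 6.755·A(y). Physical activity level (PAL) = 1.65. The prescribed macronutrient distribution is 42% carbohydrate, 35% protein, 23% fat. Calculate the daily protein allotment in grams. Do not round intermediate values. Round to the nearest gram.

Harris-Benedict: BMR = 66.47 + 13.75(61.5) + 5.003(191) − 6.755(67) = 1415.083 kcal/day.
TEE = 1415.083 × 1.65 = 2334.887 kcal/day.
Protein energy = 35% × 2334.887 = 817.2104 kcal.
Protein = 817.2104 ÷ 4 kcal/g = 204.3026 g.

204 g/day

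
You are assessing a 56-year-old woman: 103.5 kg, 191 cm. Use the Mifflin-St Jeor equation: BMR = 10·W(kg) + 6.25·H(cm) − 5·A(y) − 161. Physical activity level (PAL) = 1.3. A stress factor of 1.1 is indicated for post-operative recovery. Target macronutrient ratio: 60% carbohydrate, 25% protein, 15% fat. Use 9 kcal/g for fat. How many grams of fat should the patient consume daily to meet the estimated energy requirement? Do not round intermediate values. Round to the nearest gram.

Mifflin-St Jeor (female): BMR = 10(103.5) + 6.25(191) − 5(56) − 161 = 1035 + 1193.75 − 280 − 161 = 1787.75 kcal/day.
TEE = 1787.75 × 1.3 = 2324.075 kcal/day.
With stress factor 1.1: 2324.075 × 1.1 = 2556.4825 kcal/day.
Fat energy = 15% × 2556.4825 = 383.4724 kcal.
Fat = 383.4724 ÷ 9 kcal/g = 42.608 g.

43 g/day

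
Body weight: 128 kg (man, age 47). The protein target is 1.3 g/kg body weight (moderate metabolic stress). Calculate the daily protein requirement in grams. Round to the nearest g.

166 g/day

Protein = 1.3 g/kg × 128 kg = 166.4 g/day.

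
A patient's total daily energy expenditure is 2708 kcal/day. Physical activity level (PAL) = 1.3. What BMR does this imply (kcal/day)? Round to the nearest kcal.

2083 kcal/day

BMR = TEE ÷ activity factor = 2708 ÷ 1.3 = 2083.0769 kcal/day.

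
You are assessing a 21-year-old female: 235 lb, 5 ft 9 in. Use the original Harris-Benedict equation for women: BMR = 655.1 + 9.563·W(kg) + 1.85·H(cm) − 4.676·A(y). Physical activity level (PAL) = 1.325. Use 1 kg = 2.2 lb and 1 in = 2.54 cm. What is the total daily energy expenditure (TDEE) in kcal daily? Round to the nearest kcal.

2521 kcal daily

Convert to metric: weight = 235 ÷ 2.2 = 106.8182 kg; height = (5×12 + 9) × 2.54 = 69 × 2.54 = 175.26 cm.
Harris-Benedict: BMR = 655.1 + 9.563(106.8182) + 1.85(175.26) − 4.676(21) = 1902.6373 kcal/day.
TEE = BMR × activity factor = 1902.6373 × 1.325 = 2520.9944 kcal/day.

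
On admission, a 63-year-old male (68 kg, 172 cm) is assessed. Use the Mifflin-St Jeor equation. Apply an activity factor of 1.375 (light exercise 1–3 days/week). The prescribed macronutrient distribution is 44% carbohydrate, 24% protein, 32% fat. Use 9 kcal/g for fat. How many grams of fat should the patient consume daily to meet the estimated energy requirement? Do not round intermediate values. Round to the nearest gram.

71 g/day

Mifflin-St Jeor (male): BMR = 10(68) + 6.25(172) − 5(63) + 5 = 680 + 1075 − 315 + 5 = 1445 kcal/day.
TEE = 1445 × 1.375 = 1986.875 kcal/day.
Fat energy = 32% × 1986.875 = 635.8 kcal.
Fat = 635.8 ÷ 9 kcal/g = 70.6444 g.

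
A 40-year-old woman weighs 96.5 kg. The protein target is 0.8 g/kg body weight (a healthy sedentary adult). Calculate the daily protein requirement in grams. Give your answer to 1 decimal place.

Protein = 0.8 g/kg × 96.5 kg = 77.2 g/day.

77.2 g/day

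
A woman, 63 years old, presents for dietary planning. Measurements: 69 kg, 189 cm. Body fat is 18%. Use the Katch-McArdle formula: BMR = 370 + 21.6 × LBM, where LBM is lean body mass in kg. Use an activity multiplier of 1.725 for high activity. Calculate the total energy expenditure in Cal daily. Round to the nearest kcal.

2746 Cal daily

LBM = 69 × (1 − 0.18) = 56.58 kg. Katch-McArdle: BMR = 370 + 21.6 × 56.58 = 1592.128 kcal/day.
TEE = BMR × activity factor = 1592.128 × 1.725 = 2746.4208 kcal/day.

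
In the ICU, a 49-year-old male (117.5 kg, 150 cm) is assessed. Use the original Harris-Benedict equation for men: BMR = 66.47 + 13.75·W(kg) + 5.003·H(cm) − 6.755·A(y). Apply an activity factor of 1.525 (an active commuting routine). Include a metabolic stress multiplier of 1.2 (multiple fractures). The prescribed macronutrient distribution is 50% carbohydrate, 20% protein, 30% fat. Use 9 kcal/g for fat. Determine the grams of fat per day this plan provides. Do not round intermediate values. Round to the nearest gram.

128 g/day

Harris-Benedict: BMR = 66.47 + 13.75(117.5) + 5.003(150) − 6.755(49) = 2101.55 kcal/day.
TEE = 2101.55 × 1.525 = 3204.8638 kcal/day.
With stress factor 1.2: 3204.8638 × 1.2 = 3845.8365 kcal/day.
Fat energy = 30% × 3845.8365 = 1153.751 kcal.
Fat = 1153.751 ÷ 9 kcal/g = 128.1946 g.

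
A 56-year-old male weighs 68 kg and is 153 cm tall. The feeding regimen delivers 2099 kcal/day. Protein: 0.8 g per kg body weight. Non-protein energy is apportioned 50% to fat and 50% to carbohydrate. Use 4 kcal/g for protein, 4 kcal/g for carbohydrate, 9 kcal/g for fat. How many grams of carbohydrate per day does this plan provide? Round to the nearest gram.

Protein = 0.8 × 68 = 54.4 g → 54.4 × 4 = 217.6 kcal.
Non-protein calories = 2099 − 217.6 = 1881.4 kcal.
Fat: 50% × 1881.4 = 940.7 kcal; carbohydrate: 940.7 kcal.
Carbohydrate: 940.7 kcal ÷ 4 kcal/g = 235.175 g.

235 g/day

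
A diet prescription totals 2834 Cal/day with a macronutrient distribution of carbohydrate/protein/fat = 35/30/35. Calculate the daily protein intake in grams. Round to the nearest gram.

Protein energy = 30% × 2834 = 850.2 kcal.
At 4 kcal/g: 850.2 ÷ 4 = 212.55 g.

213 g/day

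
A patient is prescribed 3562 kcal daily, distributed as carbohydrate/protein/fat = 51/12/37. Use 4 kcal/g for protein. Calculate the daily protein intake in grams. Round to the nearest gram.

Protein energy = 12% × 3562 = 427.44 kcal.
At 4 kcal/g: 427.44 ÷ 4 = 106.86 g.

107 g/day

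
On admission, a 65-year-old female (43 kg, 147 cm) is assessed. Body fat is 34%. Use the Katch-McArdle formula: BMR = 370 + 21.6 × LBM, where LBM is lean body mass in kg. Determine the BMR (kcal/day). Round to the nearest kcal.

983 kcal/day

LBM = 43 × (1 − 0.34) = 28.38 kg. Katch-McArdle: BMR = 370 + 21.6 × 28.38 = 983.008 kcal/day.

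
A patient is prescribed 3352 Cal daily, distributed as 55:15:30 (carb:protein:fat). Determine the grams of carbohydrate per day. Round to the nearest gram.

Carbohydrate energy = 55% × 3352 = 1843.6 kcal.
At 4 kcal/g: 1843.6 ÷ 4 = 460.9 g.

461 g/day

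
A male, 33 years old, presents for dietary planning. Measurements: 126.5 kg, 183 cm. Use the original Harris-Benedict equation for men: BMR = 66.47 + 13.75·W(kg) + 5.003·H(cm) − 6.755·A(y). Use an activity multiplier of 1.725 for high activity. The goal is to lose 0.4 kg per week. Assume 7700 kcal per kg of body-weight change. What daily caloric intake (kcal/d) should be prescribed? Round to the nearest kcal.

3870 kcal/d

Harris-Benedict: BMR = 66.47 + 13.75(126.5) + 5.003(183) − 6.755(33) = 2498.479 kcal/day.
TEE = 2498.479 × 1.725 = 4309.8763 kcal/day.
Required daily deficit = 0.4 × 7700 ÷ 7 = 440 kcal/day.
Target intake = 4309.8763 − 440 = 3869.8763 kcal/day.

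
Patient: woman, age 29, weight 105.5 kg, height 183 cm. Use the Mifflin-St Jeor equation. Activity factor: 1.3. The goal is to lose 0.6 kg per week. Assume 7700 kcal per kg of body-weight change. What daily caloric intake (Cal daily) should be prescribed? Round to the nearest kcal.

1801 Cal daily

Mifflin-St Jeor (female): BMR = 10(105.5) + 6.25(183) − 5(29) − 161 = 1055 + 1143.75 − 145 − 161 = 1892.75 kcal/day.
TEE = 1892.75 × 1.3 = 2460.575 kcal/day.
Required daily deficit = 0.6 × 7700 ÷ 7 = 660 kcal/day.
Target intake = 2460.575 − 660 = 1800.575 kcal/day.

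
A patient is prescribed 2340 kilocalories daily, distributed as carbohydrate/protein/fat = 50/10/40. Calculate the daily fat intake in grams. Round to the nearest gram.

104 g/day

Fat energy = 40% × 2340 = 936 kcal.
At 9 kcal/g: 936 ÷ 9 = 104 g.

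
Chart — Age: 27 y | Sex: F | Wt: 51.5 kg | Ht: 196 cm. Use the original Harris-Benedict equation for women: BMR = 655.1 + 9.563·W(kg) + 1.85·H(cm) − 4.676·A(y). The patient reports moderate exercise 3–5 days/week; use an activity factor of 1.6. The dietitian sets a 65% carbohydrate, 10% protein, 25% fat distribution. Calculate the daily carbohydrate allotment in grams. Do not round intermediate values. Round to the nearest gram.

360 g/day

Harris-Benedict: BMR = 655.1 + 9.563(51.5) + 1.85(196) − 4.676(27) = 1383.9425 kcal/day.
TEE = 1383.9425 × 1.6 = 2214.308 kcal/day.
Carbohydrate energy = 65% × 2214.308 = 1439.3002 kcal.
Carbohydrate = 1439.3002 ÷ 4 kcal/g = 359.8251 g.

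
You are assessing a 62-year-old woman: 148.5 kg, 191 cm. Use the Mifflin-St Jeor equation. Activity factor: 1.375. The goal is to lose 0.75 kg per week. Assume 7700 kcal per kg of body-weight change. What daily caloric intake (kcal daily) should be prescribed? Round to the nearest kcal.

Mifflin-St Jeor (female): BMR = 10(148.5) + 6.25(191) − 5(62) − 161 = 1485 + 1193.75 − 310 − 161 = 2207.75 kcal/day.
TEE = 2207.75 × 1.375 = 3035.6563 kcal/day.
Required daily deficit = 0.75 × 7700 ÷ 7 = 825 kcal/day.
Target intake = 3035.6563 − 825 = 2210.6563 kcal/day.

2211 kcal daily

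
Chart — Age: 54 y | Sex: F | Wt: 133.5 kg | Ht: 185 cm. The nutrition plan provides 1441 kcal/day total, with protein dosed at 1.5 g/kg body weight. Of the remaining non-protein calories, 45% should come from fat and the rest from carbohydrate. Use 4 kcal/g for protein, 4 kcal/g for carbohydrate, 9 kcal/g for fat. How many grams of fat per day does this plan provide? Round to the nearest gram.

Protein = 1.5 × 133.5 = 200.25 g → 200.25 × 4 = 801 kcal.
Non-protein calories = 1441 − 801 = 640 kcal.
Fat: 45% × 640 = 288 kcal; carbohydrate: 352 kcal.
Fat: 288 kcal ÷ 9 kcal/g = 32 g.

32 g/day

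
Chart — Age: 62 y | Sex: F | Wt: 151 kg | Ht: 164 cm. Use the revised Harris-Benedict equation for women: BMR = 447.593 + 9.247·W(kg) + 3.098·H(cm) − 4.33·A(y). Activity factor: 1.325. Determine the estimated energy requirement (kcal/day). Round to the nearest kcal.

Harris-Benedict: BMR = 447.593 + 9.247(151) + 3.098(164) − 4.33(62) = 2083.502 kcal/day.
TEE = BMR × activity factor = 2083.502 × 1.325 = 2760.6402 kcal/day.

2761 kcal/day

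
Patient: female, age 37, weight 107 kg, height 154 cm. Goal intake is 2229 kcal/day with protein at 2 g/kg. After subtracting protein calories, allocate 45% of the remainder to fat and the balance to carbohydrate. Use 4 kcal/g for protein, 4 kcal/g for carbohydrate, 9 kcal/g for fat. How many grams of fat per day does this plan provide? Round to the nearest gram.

69 g/day

Protein = 2 × 107 = 214 g → 214 × 4 = 856 kcal.
Non-protein calories = 2229 − 856 = 1373 kcal.
Fat: 45% × 1373 = 617.85 kcal; carbohydrate: 755.15 kcal.
Fat: 617.85 kcal ÷ 9 kcal/g = 68.65 g.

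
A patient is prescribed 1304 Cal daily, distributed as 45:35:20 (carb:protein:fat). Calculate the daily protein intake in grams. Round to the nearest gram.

Protein energy = 35% × 1304 = 456.4 kcal.
At 4 kcal/g: 456.4 ÷ 4 = 114.1 g.

114 g/day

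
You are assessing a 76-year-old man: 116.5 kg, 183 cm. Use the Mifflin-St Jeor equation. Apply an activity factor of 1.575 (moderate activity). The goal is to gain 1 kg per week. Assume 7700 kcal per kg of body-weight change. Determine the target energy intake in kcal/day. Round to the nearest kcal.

Mifflin-St Jeor (male): BMR = 10(116.5) + 6.25(183) − 5(76) + 5 = 1165 + 1143.75 − 380 + 5 = 1933.75 kcal/day.
TEE = 1933.75 × 1.575 = 3045.6563 kcal/day.
Required daily surplus = 1 × 7700 ÷ 7 = 1100 kcal/day.
Target intake = 3045.6563 + 1100 = 4145.6563 kcal/day.

4146 kcal/day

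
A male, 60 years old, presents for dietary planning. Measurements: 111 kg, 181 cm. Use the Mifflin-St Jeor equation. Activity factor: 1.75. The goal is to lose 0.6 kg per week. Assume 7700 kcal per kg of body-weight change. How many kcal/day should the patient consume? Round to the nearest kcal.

2746 kcal/day

Mifflin-St Jeor (male): BMR = 10(111) + 6.25(181) − 5(60) + 5 = 1110 + 1131.25 − 300 + 5 = 1946.25 kcal/day.
TEE = 1946.25 × 1.75 = 3405.9375 kcal/day.
Required daily deficit = 0.6 × 7700 ÷ 7 = 660 kcal/day.
Target intake = 3405.9375 − 660 = 2745.9375 kcal/day.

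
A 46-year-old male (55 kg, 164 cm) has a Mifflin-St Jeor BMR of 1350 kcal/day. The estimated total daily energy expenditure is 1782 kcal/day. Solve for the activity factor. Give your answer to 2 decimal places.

1.32

Activity factor = TEE ÷ BMR = 1782 ÷ 1350 = 1.32.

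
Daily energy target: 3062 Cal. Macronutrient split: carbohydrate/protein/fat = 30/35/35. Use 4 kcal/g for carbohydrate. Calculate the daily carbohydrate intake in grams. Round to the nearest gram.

230 g/day

Carbohydrate energy = 30% × 3062 = 918.6 kcal.
At 4 kcal/g: 918.6 ÷ 4 = 229.65 g.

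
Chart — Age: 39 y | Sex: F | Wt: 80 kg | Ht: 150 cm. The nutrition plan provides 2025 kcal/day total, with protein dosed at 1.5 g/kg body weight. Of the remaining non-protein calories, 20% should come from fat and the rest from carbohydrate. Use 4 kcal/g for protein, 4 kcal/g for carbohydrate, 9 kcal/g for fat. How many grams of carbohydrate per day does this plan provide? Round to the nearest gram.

Protein = 1.5 × 80 = 120 g → 120 × 4 = 480 kcal.
Non-protein calories = 2025 − 480 = 1545 kcal.
Fat: 20% × 1545 = 309 kcal; carbohydrate: 1236 kcal.
Carbohydrate: 1236 kcal ÷ 4 kcal/g = 309 g.

309 g/day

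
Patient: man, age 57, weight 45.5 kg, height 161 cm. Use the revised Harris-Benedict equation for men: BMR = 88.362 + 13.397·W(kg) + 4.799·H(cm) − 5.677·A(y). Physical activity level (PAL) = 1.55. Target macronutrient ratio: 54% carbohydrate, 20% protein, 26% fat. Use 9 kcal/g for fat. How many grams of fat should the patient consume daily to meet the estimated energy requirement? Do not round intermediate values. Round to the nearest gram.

51 g/day

Harris-Benedict: BMR = 88.362 + 13.397(45.5) + 4.799(161) − 5.677(57) = 1146.9755 kcal/day.
TEE = 1146.9755 × 1.55 = 1777.812 kcal/day.
Fat energy = 26% × 1777.812 = 462.2311 kcal.
Fat = 462.2311 ÷ 9 kcal/g = 51.359 g.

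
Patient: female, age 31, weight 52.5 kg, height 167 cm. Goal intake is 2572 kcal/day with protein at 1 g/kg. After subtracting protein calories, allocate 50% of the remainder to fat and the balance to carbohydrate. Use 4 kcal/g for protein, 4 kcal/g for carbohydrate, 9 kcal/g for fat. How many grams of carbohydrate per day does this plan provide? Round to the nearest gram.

295 g/day

Protein = 1 × 52.5 = 52.5 g → 52.5 × 4 = 210 kcal.
Non-protein calories = 2572 − 210 = 2362 kcal.
Fat: 50% × 2362 = 1181 kcal; carbohydrate: 1181 kcal.
Carbohydrate: 1181 kcal ÷ 4 kcal/g = 295.25 g.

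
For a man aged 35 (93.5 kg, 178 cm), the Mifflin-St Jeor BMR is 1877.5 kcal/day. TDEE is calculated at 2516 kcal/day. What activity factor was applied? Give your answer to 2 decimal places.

1.34

Activity factor = TEE ÷ BMR = 2516 ÷ 1877.5 = 1.34.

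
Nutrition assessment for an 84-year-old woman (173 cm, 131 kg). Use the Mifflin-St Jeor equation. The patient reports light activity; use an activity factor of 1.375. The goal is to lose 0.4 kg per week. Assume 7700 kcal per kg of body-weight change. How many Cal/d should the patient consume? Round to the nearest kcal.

2049 Cal/d

Mifflin-St Jeor (female): BMR = 10(131) + 6.25(173) − 5(84) − 161 = 1310 + 1081.25 − 420 − 161 = 1810.25 kcal/day.
TEE = 1810.25 × 1.375 = 2489.0938 kcal/day.
Required daily deficit = 0.4 × 7700 ÷ 7 = 440 kcal/day.
Target intake = 2489.0938 − 440 = 2049.0938 kcal/day.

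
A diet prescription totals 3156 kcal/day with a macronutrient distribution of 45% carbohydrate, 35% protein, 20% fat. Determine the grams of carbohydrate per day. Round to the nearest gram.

355 g/day

Carbohydrate energy = 45% × 3156 = 1420.2 kcal.
At 4 kcal/g: 1420.2 ÷ 4 = 355.05 g.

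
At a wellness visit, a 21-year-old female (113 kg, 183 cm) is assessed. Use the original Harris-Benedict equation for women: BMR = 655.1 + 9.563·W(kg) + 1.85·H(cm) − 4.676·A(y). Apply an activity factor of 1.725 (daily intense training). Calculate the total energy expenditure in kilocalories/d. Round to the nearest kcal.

Harris-Benedict: BMR = 655.1 + 9.563(113) + 1.85(183) − 4.676(21) = 1976.073 kcal/day.
TEE = BMR × activity factor = 1976.073 × 1.725 = 3408.7259 kcal/day.

3409 kilocalories/d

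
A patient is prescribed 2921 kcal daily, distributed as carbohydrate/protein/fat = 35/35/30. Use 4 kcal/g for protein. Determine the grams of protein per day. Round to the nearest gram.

256 g/day

Protein energy = 35% × 2921 = 1022.35 kcal.
At 4 kcal/g: 1022.35 ÷ 4 = 255.5875 g.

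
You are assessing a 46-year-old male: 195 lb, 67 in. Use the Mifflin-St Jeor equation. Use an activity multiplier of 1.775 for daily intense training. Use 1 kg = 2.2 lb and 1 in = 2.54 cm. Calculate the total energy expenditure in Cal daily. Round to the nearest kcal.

3062 Cal daily

Convert to metric: weight = 195 ÷ 2.2 = 88.6364 kg; height = 67 × 2.54 = 170.18 cm.
Mifflin-St Jeor (male): BMR = 10(88.6364) + 6.25(170.18) − 5(46) + 5 = 886.3636 + 1063.625 − 230 + 5 = 1724.9886 kcal/day.
TEE = BMR × activity factor = 1724.9886 × 1.775 = 3061.8548 kcal/day.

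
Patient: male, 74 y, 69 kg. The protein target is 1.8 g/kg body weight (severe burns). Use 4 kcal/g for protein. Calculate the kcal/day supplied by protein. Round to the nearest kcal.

Protein = 1.8 g/kg × 69 kg = 124.2 g/day.
Protein energy = 124.2 g × 4 kcal/g = 496.8 kcal/day.

497 kcal/day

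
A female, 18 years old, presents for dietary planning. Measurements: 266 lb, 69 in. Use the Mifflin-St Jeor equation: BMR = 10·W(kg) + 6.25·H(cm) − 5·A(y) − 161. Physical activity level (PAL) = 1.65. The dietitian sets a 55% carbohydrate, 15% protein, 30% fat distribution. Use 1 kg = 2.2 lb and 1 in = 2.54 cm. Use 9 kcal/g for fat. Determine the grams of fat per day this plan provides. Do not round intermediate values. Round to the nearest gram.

Convert to metric: weight = 266 ÷ 2.2 = 120.9091 kg; height = 69 × 2.54 = 175.26 cm.
Mifflin-St Jeor (female): BMR = 10(120.9091) + 6.25(175.26) − 5(18) − 161 = 1209.0909 + 1095.375 − 90 − 161 = 2053.4659 kcal/day.
TEE = 2053.4659 × 1.65 = 3388.2188 kcal/day.
Fat energy = 30% × 3388.2188 = 1016.4656 kcal.
Fat = 1016.4656 ÷ 9 kcal/g = 112.9406 g.

113 g/day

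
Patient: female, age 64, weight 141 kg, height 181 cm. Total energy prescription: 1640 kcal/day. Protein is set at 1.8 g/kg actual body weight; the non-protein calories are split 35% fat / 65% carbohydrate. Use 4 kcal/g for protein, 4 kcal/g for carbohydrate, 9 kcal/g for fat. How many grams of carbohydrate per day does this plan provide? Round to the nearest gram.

Protein = 1.8 × 141 = 253.8 g → 253.8 × 4 = 1015.2 kcal.
Non-protein calories = 1640 − 1015.2 = 624.8 kcal.
Fat: 35% × 624.8 = 218.68 kcal; carbohydrate: 406.12 kcal.
Carbohydrate: 406.12 kcal ÷ 4 kcal/g = 101.53 g.

102 g/day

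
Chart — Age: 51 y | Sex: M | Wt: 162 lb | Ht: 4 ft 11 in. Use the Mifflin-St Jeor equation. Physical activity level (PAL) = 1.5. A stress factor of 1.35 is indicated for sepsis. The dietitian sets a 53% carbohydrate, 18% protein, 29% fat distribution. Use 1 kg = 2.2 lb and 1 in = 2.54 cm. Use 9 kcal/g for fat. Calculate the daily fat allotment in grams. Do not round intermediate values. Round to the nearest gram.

Convert to metric: weight = 162 ÷ 2.2 = 73.6364 kg; height = (4×12 + 11) × 2.54 = 59 × 2.54 = 149.86 cm.
Mifflin-St Jeor (male): BMR = 10(73.6364) + 6.25(149.86) − 5(51) + 5 = 736.3636 + 936.625 − 255 + 5 = 1422.9886 kcal/day.
TEE = 1422.9886 × 1.5 = 2134.483 kcal/day.
With stress factor 1.35: 2134.483 × 1.35 = 2881.552 kcal/day.
Fat energy = 29% × 2881.552 = 835.6501 kcal.
Fat = 835.6501 ÷ 9 kcal/g = 92.85 g.

93 g/day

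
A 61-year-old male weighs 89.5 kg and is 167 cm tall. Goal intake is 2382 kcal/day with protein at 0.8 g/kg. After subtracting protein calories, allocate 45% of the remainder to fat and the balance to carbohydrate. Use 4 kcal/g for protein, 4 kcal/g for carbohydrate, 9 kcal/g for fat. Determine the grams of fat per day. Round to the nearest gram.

Protein = 0.8 × 89.5 = 71.6 g → 71.6 × 4 = 286.4 kcal.
Non-protein calories = 2382 − 286.4 = 2095.6 kcal.
Fat: 45% × 2095.6 = 943.02 kcal; carbohydrate: 1152.58 kcal.
Fat: 943.02 kcal ÷ 9 kcal/g = 104.78 g.

105 g/day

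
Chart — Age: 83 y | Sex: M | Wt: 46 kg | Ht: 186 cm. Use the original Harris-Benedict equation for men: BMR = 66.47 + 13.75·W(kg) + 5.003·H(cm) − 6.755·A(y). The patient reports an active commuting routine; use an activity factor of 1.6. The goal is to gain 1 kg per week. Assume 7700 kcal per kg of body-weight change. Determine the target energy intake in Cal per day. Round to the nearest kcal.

Harris-Benedict: BMR = 66.47 + 13.75(46) + 5.003(186) − 6.755(83) = 1068.863 kcal/day.
TEE = 1068.863 × 1.6 = 1710.1808 kcal/day.
Required daily surplus = 1 × 7700 ÷ 7 = 1100 kcal/day.
Target intake = 1710.1808 + 1100 = 2810.1808 kcal/day.

2810 Cal per day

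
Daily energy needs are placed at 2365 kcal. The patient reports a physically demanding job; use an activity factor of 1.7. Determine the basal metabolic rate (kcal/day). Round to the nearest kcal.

BMR = TEE ÷ activity factor = 2365 ÷ 1.7 = 1391.1765 kcal/day.

1391 kcal/day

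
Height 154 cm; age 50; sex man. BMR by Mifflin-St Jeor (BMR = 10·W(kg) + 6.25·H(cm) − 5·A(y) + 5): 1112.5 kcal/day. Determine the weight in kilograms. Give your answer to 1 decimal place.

39.5 kg

1112.5 = 10·W + 6.25(154) − 5(50) + 5
10·W = 1112.5 − 717.5 = 395, so W = 39.5 kg.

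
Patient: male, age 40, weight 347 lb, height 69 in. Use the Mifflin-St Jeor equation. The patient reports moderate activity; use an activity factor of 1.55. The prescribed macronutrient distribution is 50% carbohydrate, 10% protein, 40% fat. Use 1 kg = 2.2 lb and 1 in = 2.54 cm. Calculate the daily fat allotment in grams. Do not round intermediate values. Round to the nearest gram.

Convert to metric: weight = 347 ÷ 2.2 = 157.7273 kg; height = 69 × 2.54 = 175.26 cm.
Mifflin-St Jeor (male): BMR = 10(157.7273) + 6.25(175.26) − 5(40) + 5 = 1577.2727 + 1095.375 − 200 + 5 = 2477.6477 kcal/day.
TEE = 2477.6477 × 1.55 = 3840.354 kcal/day.
Fat energy = 40% × 3840.354 = 1536.1416 kcal.
Fat = 1536.1416 ÷ 9 kcal/g = 170.6824 g.

171 g/day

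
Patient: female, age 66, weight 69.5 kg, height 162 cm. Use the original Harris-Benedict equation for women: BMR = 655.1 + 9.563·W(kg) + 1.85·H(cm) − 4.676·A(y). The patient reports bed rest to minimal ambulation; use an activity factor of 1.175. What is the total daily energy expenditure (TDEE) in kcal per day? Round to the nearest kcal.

Harris-Benedict: BMR = 655.1 + 9.563(69.5) + 1.85(162) − 4.676(66) = 1310.8125 kcal/day.
TEE = BMR × activity factor = 1310.8125 × 1.175 = 1540.2047 kcal/day.

1540 kcal per day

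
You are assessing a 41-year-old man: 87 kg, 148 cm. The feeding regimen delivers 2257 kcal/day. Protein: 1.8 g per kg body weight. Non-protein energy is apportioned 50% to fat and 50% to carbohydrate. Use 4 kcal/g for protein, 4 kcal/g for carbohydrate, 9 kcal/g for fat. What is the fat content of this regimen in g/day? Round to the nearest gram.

Protein = 1.8 × 87 = 156.6 g → 156.6 × 4 = 626.4 kcal.
Non-protein calories = 2257 − 626.4 = 1630.6 kcal.
Fat: 50% × 1630.6 = 815.3 kcal; carbohydrate: 815.3 kcal.
Fat: 815.3 kcal ÷ 9 kcal/g = 90.5889 g.

91 g/day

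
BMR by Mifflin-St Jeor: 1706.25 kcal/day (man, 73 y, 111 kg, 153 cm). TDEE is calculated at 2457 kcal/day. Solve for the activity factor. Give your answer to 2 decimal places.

1.44

Activity factor = TEE ÷ BMR = 2457 ÷ 1706.25 = 1.44.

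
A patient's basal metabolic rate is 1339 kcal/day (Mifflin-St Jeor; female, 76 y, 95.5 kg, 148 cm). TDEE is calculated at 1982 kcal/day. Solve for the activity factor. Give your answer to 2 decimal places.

1.48

Activity factor = TEE ÷ BMR = 1982 ÷ 1339 = 1.48.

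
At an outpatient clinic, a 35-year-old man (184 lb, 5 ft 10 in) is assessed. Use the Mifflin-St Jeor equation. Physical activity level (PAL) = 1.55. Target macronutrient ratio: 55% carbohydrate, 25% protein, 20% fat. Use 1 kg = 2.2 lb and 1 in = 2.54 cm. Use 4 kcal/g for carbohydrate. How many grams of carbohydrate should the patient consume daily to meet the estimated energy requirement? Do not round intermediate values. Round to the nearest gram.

Convert to metric: weight = 184 ÷ 2.2 = 83.6364 kg; height = (5×12 + 10) × 2.54 = 70 × 2.54 = 177.8 cm.
Mifflin-St Jeor (male): BMR = 10(83.6364) + 6.25(177.8) − 5(35) + 5 = 836.3636 + 1111.25 − 175 + 5 = 1777.6136 kcal/day.
TEE = 1777.6136 × 1.55 = 2755.3011 kcal/day.
Carbohydrate energy = 55% × 2755.3011 = 1515.4156 kcal.
Carbohydrate = 1515.4156 ÷ 4 kcal/g = 378.8539 g.

379 g/day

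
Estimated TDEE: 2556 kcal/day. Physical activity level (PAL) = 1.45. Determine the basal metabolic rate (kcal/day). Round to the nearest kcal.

1763 kcal/day

BMR = TEE ÷ activity factor = 2556 ÷ 1.45 = 1762.7586 kcal/day.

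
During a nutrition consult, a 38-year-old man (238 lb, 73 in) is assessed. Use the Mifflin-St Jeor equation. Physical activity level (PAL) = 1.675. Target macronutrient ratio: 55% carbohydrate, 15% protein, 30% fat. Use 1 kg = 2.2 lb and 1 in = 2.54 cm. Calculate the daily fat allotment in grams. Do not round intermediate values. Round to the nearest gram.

Convert to metric: weight = 238 ÷ 2.2 = 108.1818 kg; height = 73 × 2.54 = 185.42 cm.
Mifflin-St Jeor (male): BMR = 10(108.1818) + 6.25(185.42) − 5(38) + 5 = 1081.8182 + 1158.875 − 190 + 5 = 2055.6932 kcal/day.
TEE = 2055.6932 × 1.675 = 3443.2861 kcal/day.
Fat energy = 30% × 3443.2861 = 1032.9858 kcal.
Fat = 1032.9858 ÷ 9 kcal/g = 114.7762 g.

115 g/day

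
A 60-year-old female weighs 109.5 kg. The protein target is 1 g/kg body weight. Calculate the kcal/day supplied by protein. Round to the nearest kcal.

438 kcal/day

Protein = 1 g/kg × 109.5 kg = 109.5 g/day.
Protein energy = 109.5 g × 4 kcal/g = 438 kcal/day.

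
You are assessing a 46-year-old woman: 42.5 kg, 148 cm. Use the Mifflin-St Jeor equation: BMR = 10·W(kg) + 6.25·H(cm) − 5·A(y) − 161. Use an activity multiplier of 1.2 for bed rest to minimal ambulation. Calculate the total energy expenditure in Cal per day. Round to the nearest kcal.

Mifflin-St Jeor (female): BMR = 10(42.5) + 6.25(148) − 5(46) − 161 = 425 + 925 − 230 − 161 = 959 kcal/day.
TEE = BMR × activity factor = 959 × 1.2 = 1150.8 kcal/day.

1151 Cal per day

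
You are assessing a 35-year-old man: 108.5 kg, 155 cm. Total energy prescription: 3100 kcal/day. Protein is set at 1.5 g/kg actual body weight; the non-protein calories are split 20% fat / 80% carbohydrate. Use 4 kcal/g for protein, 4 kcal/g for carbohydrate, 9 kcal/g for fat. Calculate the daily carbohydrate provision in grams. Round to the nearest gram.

490 g/day

Protein = 1.5 × 108.5 = 162.75 g → 162.75 × 4 = 651 kcal.
Non-protein calories = 3100 − 651 = 2449 kcal.
Fat: 20% × 2449 = 489.8 kcal; carbohydrate: 1959.2 kcal.
Carbohydrate: 1959.2 kcal ÷ 4 kcal/g = 489.8 g.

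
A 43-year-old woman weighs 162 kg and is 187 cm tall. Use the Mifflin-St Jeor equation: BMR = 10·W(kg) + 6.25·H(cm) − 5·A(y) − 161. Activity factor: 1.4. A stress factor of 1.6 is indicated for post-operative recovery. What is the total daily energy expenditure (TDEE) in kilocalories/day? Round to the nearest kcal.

5405 kilocalories/day

Mifflin-St Jeor (female): BMR = 10(162) + 6.25(187) − 5(43) − 161 = 1620 + 1168.75 − 215 − 161 = 2412.75 kcal/day.
TEE = BMR × activity factor = 2412.75 × 1.4 = 3377.85 kcal/day.
Apply stress factor: 3377.85 × 1.6 = 5404.56 kcal/day.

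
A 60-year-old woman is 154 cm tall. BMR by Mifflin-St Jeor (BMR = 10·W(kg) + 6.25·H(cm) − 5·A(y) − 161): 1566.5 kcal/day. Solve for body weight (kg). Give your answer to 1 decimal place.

106.5 kg

1566.5 = 10·W + 6.25(154) − 5(60) − 161
10·W = 1566.5 − 501.5 = 1065, so W = 106.5 kg.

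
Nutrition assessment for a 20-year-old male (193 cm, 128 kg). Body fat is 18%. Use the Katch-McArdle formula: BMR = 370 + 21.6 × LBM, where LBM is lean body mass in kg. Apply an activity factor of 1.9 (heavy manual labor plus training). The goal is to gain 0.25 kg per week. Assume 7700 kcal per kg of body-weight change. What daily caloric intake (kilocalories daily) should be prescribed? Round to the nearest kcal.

LBM = 128 × (1 − 0.18) = 104.96 kg. Katch-McArdle: BMR = 370 + 21.6 × 104.96 = 2637.136 kcal/day.
TEE = 2637.136 × 1.9 = 5010.5584 kcal/day.
Required daily surplus = 0.25 × 7700 ÷ 7 = 275 kcal/day.
Target intake = 5010.5584 + 275 = 5285.5584 kcal/day.

5286 kilocalories daily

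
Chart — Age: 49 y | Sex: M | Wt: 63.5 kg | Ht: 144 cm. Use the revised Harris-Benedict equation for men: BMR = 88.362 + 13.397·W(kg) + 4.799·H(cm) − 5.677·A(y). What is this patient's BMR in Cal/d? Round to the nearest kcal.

Harris-Benedict: BMR = 88.362 + 13.397(63.5) + 4.799(144) − 5.677(49) = 1351.9545 kcal/day.

1352 Cal/d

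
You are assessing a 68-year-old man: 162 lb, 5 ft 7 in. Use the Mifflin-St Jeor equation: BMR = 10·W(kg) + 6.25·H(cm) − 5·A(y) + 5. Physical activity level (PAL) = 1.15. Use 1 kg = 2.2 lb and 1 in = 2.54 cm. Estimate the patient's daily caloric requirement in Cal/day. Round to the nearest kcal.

Convert to metric: weight = 162 ÷ 2.2 = 73.6364 kg; height = (5×12 + 7) × 2.54 = 67 × 2.54 = 170.18 cm.
Mifflin-St Jeor (male): BMR = 10(73.6364) + 6.25(170.18) − 5(68) + 5 = 736.3636 + 1063.625 − 340 + 5 = 1464.9886 kcal/day.
TEE = BMR × activity factor = 1464.9886 × 1.15 = 1684.7369 kcal/day.

1685 Cal/day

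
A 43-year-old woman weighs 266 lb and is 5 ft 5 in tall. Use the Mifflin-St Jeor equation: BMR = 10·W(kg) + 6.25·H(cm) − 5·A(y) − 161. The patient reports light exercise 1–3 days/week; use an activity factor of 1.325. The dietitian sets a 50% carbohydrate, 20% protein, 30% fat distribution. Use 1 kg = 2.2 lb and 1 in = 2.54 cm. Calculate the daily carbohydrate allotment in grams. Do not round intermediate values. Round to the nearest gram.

309 g/day

Convert to metric: weight = 266 ÷ 2.2 = 120.9091 kg; height = (5×12 + 5) × 2.54 = 65 × 2.54 = 165.1 cm.
Mifflin-St Jeor (female): BMR = 10(120.9091) + 6.25(165.1) − 5(43) − 161 = 1209.0909 + 1031.875 − 215 − 161 = 1864.9659 kcal/day.
TEE = 1864.9659 × 1.325 = 2471.0798 kcal/day.
Carbohydrate energy = 50% × 2471.0798 = 1235.5399 kcal.
Carbohydrate = 1235.5399 ÷ 4 kcal/g = 308.885 g.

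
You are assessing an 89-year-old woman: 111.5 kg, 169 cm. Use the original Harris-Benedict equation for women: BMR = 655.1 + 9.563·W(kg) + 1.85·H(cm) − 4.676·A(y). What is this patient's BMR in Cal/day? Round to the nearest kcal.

Harris-Benedict: BMR = 655.1 + 9.563(111.5) + 1.85(169) − 4.676(89) = 1617.8605 kcal/day.

1618 Cal/day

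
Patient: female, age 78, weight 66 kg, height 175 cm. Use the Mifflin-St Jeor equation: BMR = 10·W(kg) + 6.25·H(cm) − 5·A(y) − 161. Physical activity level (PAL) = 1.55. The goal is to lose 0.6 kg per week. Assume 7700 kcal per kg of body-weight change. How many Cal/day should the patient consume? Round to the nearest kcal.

1204 Cal/day

Mifflin-St Jeor (female): BMR = 10(66) + 6.25(175) − 5(78) − 161 = 660 + 1093.75 − 390 − 161 = 1202.75 kcal/day.
TEE = 1202.75 × 1.55 = 1864.2625 kcal/day.
Required daily deficit = 0.6 × 7700 ÷ 7 = 660 kcal/day.
Target intake = 1864.2625 − 660 = 1204.2625 kcal/day.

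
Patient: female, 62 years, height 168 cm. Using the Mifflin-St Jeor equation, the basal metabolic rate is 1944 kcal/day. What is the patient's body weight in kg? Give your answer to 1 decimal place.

1944 = 10·W + 6.25(168) − 5(62) − 161
10·W = 1944 − 579 = 1365, so W = 136.5 kg.

136.5 kg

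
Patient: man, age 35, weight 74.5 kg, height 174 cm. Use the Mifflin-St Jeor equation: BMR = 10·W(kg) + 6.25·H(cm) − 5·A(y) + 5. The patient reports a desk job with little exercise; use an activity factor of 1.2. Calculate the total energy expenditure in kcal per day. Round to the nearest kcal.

1995 kcal per day

Mifflin-St Jeor (male): BMR = 10(74.5) + 6.25(174) − 5(35) + 5 = 745 + 1087.5 − 175 + 5 = 1662.5 kcal/day.
TEE = BMR × activity factor = 1662.5 × 1.2 = 1995 kcal/day.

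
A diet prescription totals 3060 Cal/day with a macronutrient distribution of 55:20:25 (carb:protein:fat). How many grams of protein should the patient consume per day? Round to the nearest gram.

153 g/day

Protein energy = 20% × 3060 = 612 kcal.
At 4 kcal/g: 612 ÷ 4 = 153 g.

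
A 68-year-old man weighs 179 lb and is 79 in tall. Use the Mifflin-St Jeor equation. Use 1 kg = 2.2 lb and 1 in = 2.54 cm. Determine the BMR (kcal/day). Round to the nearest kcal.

Convert to metric: weight = 179 ÷ 2.2 = 81.3636 kg; height = 79 × 2.54 = 200.66 cm.
Mifflin-St Jeor (male): BMR = 10(81.3636) + 6.25(200.66) − 5(68) + 5 = 813.6364 + 1254.125 − 340 + 5 = 1732.7614 kcal/day.

1733 kcal/day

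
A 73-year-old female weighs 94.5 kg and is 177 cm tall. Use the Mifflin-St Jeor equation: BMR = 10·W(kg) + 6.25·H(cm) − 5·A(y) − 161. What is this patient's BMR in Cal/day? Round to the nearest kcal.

1525 Cal/day

Mifflin-St Jeor (female): BMR = 10(94.5) + 6.25(177) − 5(73) − 161 = 945 + 1106.25 − 365 − 161 = 1525.25 kcal/day.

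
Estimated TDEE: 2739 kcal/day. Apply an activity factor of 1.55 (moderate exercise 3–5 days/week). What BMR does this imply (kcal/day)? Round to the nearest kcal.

1767 kcal/day

BMR = TEE ÷ activity factor = 2739 ÷ 1.55 = 1767.0968 kcal/day.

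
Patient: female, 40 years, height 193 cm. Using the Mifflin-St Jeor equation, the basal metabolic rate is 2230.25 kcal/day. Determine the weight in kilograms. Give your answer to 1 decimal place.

2230.25 = 10·W + 6.25(193) − 5(40) − 161
10·W = 2230.25 − 845.25 = 1385, so W = 138.5 kg.

138.5 kg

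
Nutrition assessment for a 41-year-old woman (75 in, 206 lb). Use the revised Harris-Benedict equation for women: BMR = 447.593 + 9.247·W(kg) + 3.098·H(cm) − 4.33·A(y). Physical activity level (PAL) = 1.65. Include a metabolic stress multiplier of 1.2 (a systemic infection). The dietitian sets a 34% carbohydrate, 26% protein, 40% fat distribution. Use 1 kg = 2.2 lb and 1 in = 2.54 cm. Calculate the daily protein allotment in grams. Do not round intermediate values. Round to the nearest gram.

Convert to metric: weight = 206 ÷ 2.2 = 93.6364 kg; height = 75 × 2.54 = 190.5 cm.
Harris-Benedict: BMR = 447.593 + 9.247(93.6364) + 3.098(190.5) − 4.33(41) = 1726.0875 kcal/day.
TEE = 1726.0875 × 1.65 = 2848.0443 kcal/day.
With stress factor 1.2: 2848.0443 × 1.2 = 3417.6532 kcal/day.
Protein energy = 26% × 3417.6532 = 888.5898 kcal.
Protein = 888.5898 ÷ 4 kcal/g = 222.1475 g.

222 g/day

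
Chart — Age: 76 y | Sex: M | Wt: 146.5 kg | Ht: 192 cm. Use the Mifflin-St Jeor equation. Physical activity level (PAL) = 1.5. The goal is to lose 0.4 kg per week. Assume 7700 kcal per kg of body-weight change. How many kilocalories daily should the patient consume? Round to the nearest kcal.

Mifflin-St Jeor (male): BMR = 10(146.5) + 6.25(192) − 5(76) + 5 = 1465 + 1200 − 380 + 5 = 2290 kcal/day.
TEE = 2290 × 1.5 = 3435 kcal/day.
Required daily deficit = 0.4 × 7700 ÷ 7 = 440 kcal/day.
Target intake = 3435 − 440 = 2995 kcal/day.

2995 kilocalories daily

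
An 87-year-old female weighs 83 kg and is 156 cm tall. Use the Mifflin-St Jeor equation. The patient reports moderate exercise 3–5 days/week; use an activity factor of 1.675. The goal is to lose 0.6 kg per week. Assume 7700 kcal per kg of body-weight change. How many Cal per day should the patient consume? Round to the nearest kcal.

Mifflin-St Jeor (female): BMR = 10(83) + 6.25(156) − 5(87) − 161 = 830 + 975 − 435 − 161 = 1209 kcal/day.
TEE = 1209 × 1.675 = 2025.075 kcal/day.
Required daily deficit = 0.6 × 7700 ÷ 7 = 660 kcal/day.
Target intake = 2025.075 − 660 = 1365.075 kcal/day.

1365 Cal per day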